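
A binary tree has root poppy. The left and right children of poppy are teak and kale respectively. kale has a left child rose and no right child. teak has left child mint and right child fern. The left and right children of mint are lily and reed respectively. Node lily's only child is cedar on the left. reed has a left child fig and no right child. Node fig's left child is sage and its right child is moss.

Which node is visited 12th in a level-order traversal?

moss

Level-order visits nodes level by level from the root, left to right within each level.
Level 0: poppy
Level 1: teak, kale
Level 2: mint, fern, rose
Level 3: lily, reed
Level 4: cedar, fig
Level 5: sage, moss
Full level-order sequence: poppy, teak, kale, mint, fern, rose, lily, reed, cedar, fig, sage, moss.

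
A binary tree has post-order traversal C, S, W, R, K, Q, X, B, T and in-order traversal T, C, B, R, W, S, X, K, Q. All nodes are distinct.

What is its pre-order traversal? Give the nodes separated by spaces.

The last element of post-order is the root; it splits in-order into left and right subtrees.
Root T: left subtree has 0 nodes { }, right has 8 {C, B, R, W, S, X, K, Q}.
  Root B: left subtree has 1 node {C}, right has 6 {R, W, S, X, K, Q}.
    Root X: left subtree has 3 nodes {R, W, S}, right has 2 {K, Q}.
      Root R: left subtree has 0 nodes { }, right has 2 {W, S}.
        Root W: left subtree has 0 nodes { }, right has 1 {S}.
      Root Q: left subtree has 1 node {K}, right has 0 { }.

T B C X R W S Q K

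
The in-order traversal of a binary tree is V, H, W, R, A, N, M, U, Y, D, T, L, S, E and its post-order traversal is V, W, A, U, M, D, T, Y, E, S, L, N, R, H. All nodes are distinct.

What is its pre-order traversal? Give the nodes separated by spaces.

H V R W N A L Y M U T D S E

The last element of post-order is the root; it splits in-order into left and right subtrees.
Root H: left subtree has 1 node {V}, right has 12 {W, R, A, N, M, U, Y, D, T, L, S, E}.
  Root R: left subtree has 1 node {W}, right has 10 {A, N, M, U, Y, D, T, L, S, E}.
    Root N: left subtree has 1 node {A}, right has 8 {M, U, Y, D, T, L, S, E}.
      Root L: left subtree has 5 nodes {M, U, Y, D, T}, right has 2 {S, E}.
        Root Y: left subtree has 2 nodes {M, U}, right has 2 {D, T}.
          Root M: left subtree has 0 nodes { }, right has 1 {U}.
          Root T: left subtree has 1 node {D}, right has 0 { }.
        Root S: left subtree has 0 nodes { }, right has 1 {E}.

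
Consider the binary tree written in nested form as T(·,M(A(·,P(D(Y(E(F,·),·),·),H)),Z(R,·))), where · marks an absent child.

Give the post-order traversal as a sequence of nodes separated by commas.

Post-order visits the left subtree, then the right subtree, then the node.
At T: no left child.
At T: go right to M.
  At M: go left to A.
    At A: no left child.
    At A: go right to P.
      At P: go left to D.
        At D: go left to Y.
          At Y: go left to E.
            At E: go left to F.
              F is a leaf — visit F.
            At E: no right child.
            Visit E.
          At Y: no right child.
          Visit Y.
        At D: no right child.
        Visit D.
      At P: go right to H.
        H is a leaf — visit H.
      Visit P.
    Visit A.
  At M: go right to Z.
    At Z: go left to R.
      R is a leaf — visit R.
    At Z: no right child.
    Visit Z.
  Visit M.
Visit T.

F, E, Y, D, H, P, A, R, Z, M, T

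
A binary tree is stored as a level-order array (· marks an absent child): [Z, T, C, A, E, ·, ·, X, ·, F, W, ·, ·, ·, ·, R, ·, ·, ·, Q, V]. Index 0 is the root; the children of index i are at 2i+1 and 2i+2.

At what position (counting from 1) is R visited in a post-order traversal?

1

Post-order visits the left subtree, then the right subtree, then the node.
At Z: go left to T.
  At T: go left to A.
    At A: go left to X.
      At X: go left to R.
        R is a leaf — visit R.
      At X: no right child.
      Visit X.
    At A: no right child.
    Visit A.
  At T: go right to E.
    At E: go left to F.
      At F: go left to Q.
        Q is a leaf — visit Q.
      At F: go right to V.
        V is a leaf — visit V.
      Visit F.
    At E: go right to W.
      W is a leaf — visit W.
    Visit E.
  Visit T.
At Z: go right to C.
  C is a leaf — visit C.
Visit Z.
Full post-order sequence: R, X, A, Q, V, F, W, E, T, C, Z.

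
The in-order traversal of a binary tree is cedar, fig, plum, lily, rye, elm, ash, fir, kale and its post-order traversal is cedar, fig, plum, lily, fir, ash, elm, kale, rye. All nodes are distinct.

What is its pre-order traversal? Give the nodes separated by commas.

rye, lily, plum, fig, cedar, kale, elm, ash, fir

The last element of post-order is the root; it splits in-order into left and right subtrees.
Root rye: left subtree has 4 nodes {cedar, fig, plum, lily}, right has 4 {elm, ash, fir, kale}.
  Root lily: left subtree has 3 nodes {cedar, fig, plum}, right has 0 { }.
    Root plum: left subtree has 2 nodes {cedar, fig}, right has 0 { }.
      Root fig: left subtree has 1 node {cedar}, right has 0 { }.
  Root kale: left subtree has 3 nodes {elm, ash, fir}, right has 0 { }.
    Root elm: left subtree has 0 nodes { }, right has 2 {ash, fir}.
      Root ash: left subtree has 0 nodes { }, right has 1 {fir}.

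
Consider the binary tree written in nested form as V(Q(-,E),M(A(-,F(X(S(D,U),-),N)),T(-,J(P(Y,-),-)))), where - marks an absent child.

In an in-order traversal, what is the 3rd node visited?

V

In-order visits the left subtree, then the node, then the right subtree.
At V: go left to Q.
  At Q: no left child.
  Visit Q.
  At Q: go right to E.
    E is a leaf — visit E.
Visit V.
At V: go right to M.
  At M: go left to A.
    At A: no left child.
    Visit A.
    At A: go right to F.
      At F: go left to X.
        At X: go left to S.
          At S: go left to D.
            D is a leaf — visit D.
          Visit S.
          At S: go right to U.
            U is a leaf — visit U.
        Visit X.
        At X: no right child.
      Visit F.
      At F: go right to N.
        N is a leaf — visit N.
  Visit M.
  At M: go right to T.
    At T: no left child.
    Visit T.
    At T: go right to J.
      At J: go left to P.
        At P: go left to Y.
          Y is a leaf — visit Y.
        Visit P.
        At P: no right child.
      Visit J.
      At J: no right child.
Full in-order sequence: Q, E, V, A, D, S, U, X, F, N, M, T, Y, P, J.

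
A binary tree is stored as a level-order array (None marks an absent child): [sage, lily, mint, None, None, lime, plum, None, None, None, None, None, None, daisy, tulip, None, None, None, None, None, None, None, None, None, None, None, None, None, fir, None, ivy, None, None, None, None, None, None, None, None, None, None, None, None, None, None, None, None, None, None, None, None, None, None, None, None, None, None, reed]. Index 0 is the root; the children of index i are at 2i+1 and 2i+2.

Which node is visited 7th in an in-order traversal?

fir

In-order visits the left subtree, then the node, then the right subtree.
At sage: go left to lily.
  lily is a leaf — visit lily.
Visit sage.
At sage: go right to mint.
  At mint: go left to lime.
    lime is a leaf — visit lime.
  Visit mint.
  At mint: go right to plum.
    At plum: go left to daisy.
      At daisy: no left child.
      Visit daisy.
      At daisy: go right to fir.
        At fir: go left to reed.
          reed is a leaf — visit reed.
        Visit fir.
        At fir: no right child.
    Visit plum.
    At plum: go right to tulip.
      At tulip: no left child.
      Visit tulip.
      At tulip: go right to ivy.
        ivy is a leaf — visit ivy.
Full in-order sequence: lily, sage, lime, mint, daisy, reed, fir, plum, tulip, ivy.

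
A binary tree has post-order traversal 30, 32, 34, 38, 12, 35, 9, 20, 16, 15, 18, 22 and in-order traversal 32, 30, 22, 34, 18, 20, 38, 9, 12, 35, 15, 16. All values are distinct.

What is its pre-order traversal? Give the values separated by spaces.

22 32 30 18 34 15 20 9 38 35 12 16

The last element of post-order is the root; it splits in-order into left and right subtrees.
Root 22: left subtree has 2 nodes {32, 30}, right has 9 {34, 18, 20, 38, 9, 12, 35, 15, 16}.
  Root 32: left subtree has 0 nodes { }, right has 1 {30}.
  Root 18: left subtree has 1 node {34}, right has 7 {20, 38, 9, 12, 35, 15, 16}.
    Root 15: left subtree has 5 nodes {20, 38, 9, 12, 35}, right has 1 {16}.
      Root 20: left subtree has 0 nodes { }, right has 4 {38, 9, 12, 35}.
        Root 9: left subtree has 1 node {38}, right has 2 {12, 35}.
          Root 35: left subtree has 1 node {12}, right has 0 { }.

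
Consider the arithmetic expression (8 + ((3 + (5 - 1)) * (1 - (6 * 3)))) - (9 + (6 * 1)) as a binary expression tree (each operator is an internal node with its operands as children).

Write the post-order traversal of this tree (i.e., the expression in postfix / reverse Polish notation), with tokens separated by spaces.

Post-order on an expression tree gives postfix notation: for each operator, emit left operand, right operand, then the operator.

8 3 5 1 - + 1 6 3 * - * + 9 6 1 * + -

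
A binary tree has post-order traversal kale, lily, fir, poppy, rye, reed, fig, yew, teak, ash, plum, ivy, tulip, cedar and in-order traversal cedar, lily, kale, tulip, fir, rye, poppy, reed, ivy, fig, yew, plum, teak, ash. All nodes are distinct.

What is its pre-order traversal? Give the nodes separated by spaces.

cedar tulip lily kale ivy reed rye fir poppy plum yew fig ash teak

The last element of post-order is the root; it splits in-order into left and right subtrees.
Root cedar: left subtree has 0 nodes { }, right has 13 {lily, kale, tulip, fir, rye, poppy, reed, ivy, fig, yew, plum, teak, ash}.
  Root tulip: left subtree has 2 nodes {lily, kale}, right has 10 {fir, rye, poppy, reed, ivy, fig, yew, plum, teak, ash}.
    Root lily: left subtree has 0 nodes { }, right has 1 {kale}.
    Root ivy: left subtree has 4 nodes {fir, rye, poppy, reed}, right has 5 {fig, yew, plum, teak, ash}.
      Root reed: left subtree has 3 nodes {fir, rye, poppy}, right has 0 { }.
        Root rye: left subtree has 1 node {fir}, right has 1 {poppy}.
      Root plum: left subtree has 2 nodes {fig, yew}, right has 2 {teak, ash}.
        Root yew: left subtree has 1 node {fig}, right has 0 { }.
        Root ash: left subtree has 1 node {teak}, right has 0 { }.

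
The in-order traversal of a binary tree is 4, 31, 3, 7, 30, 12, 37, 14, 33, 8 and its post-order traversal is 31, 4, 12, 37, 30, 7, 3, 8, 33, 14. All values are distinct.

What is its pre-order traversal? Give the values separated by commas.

The last element of post-order is the root; it splits in-order into left and right subtrees.
Root 14: left subtree has 7 nodes {4, 31, 3, 7, 30, 12, 37}, right has 2 {33, 8}.
  Root 3: left subtree has 2 nodes {4, 31}, right has 4 {7, 30, 12, 37}.
    Root 4: left subtree has 0 nodes { }, right has 1 {31}.
    Root 7: left subtree has 0 nodes { }, right has 3 {30, 12, 37}.
      Root 30: left subtree has 0 nodes { }, right has 2 {12, 37}.
        Root 37: left subtree has 1 node {12}, right has 0 { }.
  Root 33: left subtree has 0 nodes { }, right has 1 {8}.

14, 3, 4, 31, 7, 30, 37, 12, 33, 8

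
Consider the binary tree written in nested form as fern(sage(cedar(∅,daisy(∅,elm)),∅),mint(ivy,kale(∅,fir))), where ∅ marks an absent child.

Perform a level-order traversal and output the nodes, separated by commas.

Level-order visits nodes level by level from the root, left to right within each level.
Level 0: fern
Level 1: sage, mint
Level 2: cedar, ivy, kale
Level 3: daisy, fir
Level 4: elm

fern, sage, mint, cedar, ivy, kale, daisy, fir, elm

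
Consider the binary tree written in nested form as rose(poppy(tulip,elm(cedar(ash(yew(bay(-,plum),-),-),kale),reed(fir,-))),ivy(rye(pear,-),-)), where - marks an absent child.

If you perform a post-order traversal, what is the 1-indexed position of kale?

Post-order visits the left subtree, then the right subtree, then the node.
At rose: go left to poppy.
  At poppy: go left to tulip.
    tulip is a leaf — visit tulip.
  At poppy: go right to elm.
    At elm: go left to cedar.
      At cedar: go left to ash.
        At ash: go left to yew.
          At yew: go left to bay.
            At bay: no left child.
            At bay: go right to plum.
              plum is a leaf — visit plum.
            Visit bay.
          At yew: no right child.
          Visit yew.
        At ash: no right child.
        Visit ash.
      At cedar: go right to kale.
        kale is a leaf — visit kale.
      Visit cedar.
    At elm: go right to reed.
      At reed: go left to fir.
        fir is a leaf — visit fir.
      At reed: no right child.
      Visit reed.
    Visit elm.
  Visit poppy.
At rose: go right to ivy.
  At ivy: go left to rye.
    At rye: go left to pear.
      pear is a leaf — visit pear.
    At rye: no right child.
    Visit rye.
  At ivy: no right child.
  Visit ivy.
Visit rose.
Full post-order sequence: tulip, plum, bay, yew, ash, kale, cedar, fir, reed, elm, poppy, pear, rye, ivy, rose.

6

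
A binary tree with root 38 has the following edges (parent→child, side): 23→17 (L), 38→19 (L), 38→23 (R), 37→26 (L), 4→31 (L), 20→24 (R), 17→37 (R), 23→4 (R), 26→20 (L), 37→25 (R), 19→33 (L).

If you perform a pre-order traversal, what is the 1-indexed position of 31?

Pre-order visits the node, then its left subtree, then its right subtree.
Visit 38.
At 38: go left to 19.
  Visit 19.
  At 19: go left to 33.
    33 is a leaf — visit 33.
  At 19: no right child.
At 38: go right to 23.
  Visit 23.
  At 23: go left to 17.
    Visit 17.
    At 17: no left child.
    At 17: go right to 37.
      Visit 37.
      At 37: go left to 26.
        Visit 26.
        At 26: go left to 20.
          Visit 20.
          At 20: no left child.
          At 20: go right to 24.
            24 is a leaf — visit 24.
        At 26: no right child.
      At 37: go right to 25.
        25 is a leaf — visit 25.
  At 23: go right to 4.
    Visit 4.
    At 4: go left to 31.
      31 is a leaf — visit 31.
    At 4: no right child.
Full pre-order sequence: 38, 19, 33, 23, 17, 37, 26, 20, 24, 25, 4, 31.

12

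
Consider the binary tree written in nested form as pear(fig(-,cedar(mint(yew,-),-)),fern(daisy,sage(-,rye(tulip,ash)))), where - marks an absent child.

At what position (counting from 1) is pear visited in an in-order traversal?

In-order visits the left subtree, then the node, then the right subtree.
At pear: go left to fig.
  At fig: no left child.
  Visit fig.
  At fig: go right to cedar.
    At cedar: go left to mint.
      At mint: go left to yew.
        yew is a leaf — visit yew.
      Visit mint.
      At mint: no right child.
    Visit cedar.
    At cedar: no right child.
Visit pear.
At pear: go right to fern.
  At fern: go left to daisy.
    daisy is a leaf — visit daisy.
  Visit fern.
  At fern: go right to sage.
    At sage: no left child.
    Visit sage.
    At sage: go right to rye.
      At rye: go left to tulip.
        tulip is a leaf — visit tulip.
      Visit rye.
      At rye: go right to ash.
        ash is a leaf — visit ash.
Full in-order sequence: fig, yew, mint, cedar, pear, daisy, fern, sage, tulip, rye, ash.

5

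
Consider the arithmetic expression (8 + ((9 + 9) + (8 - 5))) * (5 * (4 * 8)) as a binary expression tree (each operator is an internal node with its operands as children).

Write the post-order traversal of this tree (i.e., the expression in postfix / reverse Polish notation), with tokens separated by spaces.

Post-order on an expression tree gives postfix notation: for each operator, emit left operand, right operand, then the operator.

8 9 9 + 8 5 - + + 5 4 8 * * *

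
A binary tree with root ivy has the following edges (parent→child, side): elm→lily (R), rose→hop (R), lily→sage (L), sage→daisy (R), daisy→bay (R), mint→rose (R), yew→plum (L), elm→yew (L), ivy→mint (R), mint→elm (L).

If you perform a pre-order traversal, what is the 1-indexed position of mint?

Pre-order visits the node, then its left subtree, then its right subtree.
Visit ivy.
At ivy: no left child.
At ivy: go right to mint.
  Visit mint.
  At mint: go left to elm.
    Visit elm.
    At elm: go left to yew.
      Visit yew.
      At yew: go left to plum.
        plum is a leaf — visit plum.
      At yew: no right child.
    At elm: go right to lily.
      Visit lily.
      At lily: go left to sage.
        Visit sage.
        At sage: no left child.
        At sage: go right to daisy.
          Visit daisy.
          At daisy: no left child.
          At daisy: go right to bay.
            bay is a leaf — visit bay.
      At lily: no right child.
  At mint: go right to rose.
    Visit rose.
    At rose: no left child.
    At rose: go right to hop.
      hop is a leaf — visit hop.
Full pre-order sequence: ivy, mint, elm, yew, plum, lily, sage, daisy, bay, rose, hop.

2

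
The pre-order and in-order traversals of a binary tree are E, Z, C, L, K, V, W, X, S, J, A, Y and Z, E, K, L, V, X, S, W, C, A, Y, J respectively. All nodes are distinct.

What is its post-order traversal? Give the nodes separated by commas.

Z, K, S, X, W, V, L, Y, A, J, C, E

The first element of pre-order is the root; it splits in-order into left and right subtrees.
Root E: left subtree has 1 node {Z}, right has 10 {K, L, V, X, S, W, C, A, Y, J}.
  Root C: left subtree has 6 nodes {K, L, V, X, S, W}, right has 3 {A, Y, J}.
    Root L: left subtree has 1 node {K}, right has 4 {V, X, S, W}.
      Root V: left subtree has 0 nodes { }, right has 3 {X, S, W}.
        Root W: left subtree has 2 nodes {X, S}, right has 0 { }.
          Root X: left subtree has 0 nodes { }, right has 1 {S}.
    Root J: left subtree has 2 nodes {A, Y}, right has 0 { }.
      Root A: left subtree has 0 nodes { }, right has 1 {Y}.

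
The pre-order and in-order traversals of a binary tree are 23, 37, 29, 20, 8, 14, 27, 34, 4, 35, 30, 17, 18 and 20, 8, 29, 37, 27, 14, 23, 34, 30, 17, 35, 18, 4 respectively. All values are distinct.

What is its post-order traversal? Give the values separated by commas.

The first element of pre-order is the root; it splits in-order into left and right subtrees.
Root 23: left subtree has 6 nodes {20, 8, 29, 37, 27, 14}, right has 6 {34, 30, 17, 35, 18, 4}.
  Root 37: left subtree has 3 nodes {20, 8, 29}, right has 2 {27, 14}.
    Root 29: left subtree has 2 nodes {20, 8}, right has 0 { }.
      Root 20: left subtree has 0 nodes { }, right has 1 {8}.
    Root 14: left subtree has 1 node {27}, right has 0 { }.
  Root 34: left subtree has 0 nodes { }, right has 5 {30, 17, 35, 18, 4}.
    Root 4: left subtree has 4 nodes {30, 17, 35, 18}, right has 0 { }.
      Root 35: left subtree has 2 nodes {30, 17}, right has 1 {18}.
        Root 30: left subtree has 0 nodes { }, right has 1 {17}.

8, 20, 29, 27, 14, 37, 17, 30, 18, 35, 4, 34, 23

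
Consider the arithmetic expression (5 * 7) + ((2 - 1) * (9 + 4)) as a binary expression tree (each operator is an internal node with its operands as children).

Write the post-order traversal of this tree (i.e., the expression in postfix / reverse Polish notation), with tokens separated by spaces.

Post-order on an expression tree gives postfix notation: for each operator, emit left operand, right operand, then the operator.

5 7 * 2 1 - 9 4 + * +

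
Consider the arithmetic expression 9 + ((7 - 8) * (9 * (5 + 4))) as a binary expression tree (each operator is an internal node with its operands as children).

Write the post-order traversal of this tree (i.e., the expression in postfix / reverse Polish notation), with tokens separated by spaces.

9 7 8 - 9 5 4 + * * +

Post-order on an expression tree gives postfix notation: for each operator, emit left operand, right operand, then the operator.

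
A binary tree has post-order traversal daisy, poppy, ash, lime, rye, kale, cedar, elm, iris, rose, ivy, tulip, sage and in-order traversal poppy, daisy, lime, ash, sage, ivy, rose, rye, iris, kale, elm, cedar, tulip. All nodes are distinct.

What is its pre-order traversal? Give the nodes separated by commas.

sage, lime, poppy, daisy, ash, tulip, ivy, rose, iris, rye, elm, kale, cedar

The last element of post-order is the root; it splits in-order into left and right subtrees.
Root sage: left subtree has 4 nodes {poppy, daisy, lime, ash}, right has 8 {ivy, rose, rye, iris, kale, elm, cedar, tulip}.
  Root lime: left subtree has 2 nodes {poppy, daisy}, right has 1 {ash}.
    Root poppy: left subtree has 0 nodes { }, right has 1 {daisy}.
  Root tulip: left subtree has 7 nodes {ivy, rose, rye, iris, kale, elm, cedar}, right has 0 { }.
    Root ivy: left subtree has 0 nodes { }, right has 6 {rose, rye, iris, kale, elm, cedar}.
      Root rose: left subtree has 0 nodes { }, right has 5 {rye, iris, kale, elm, cedar}.
        Root iris: left subtree has 1 node {rye}, right has 3 {kale, elm, cedar}.
          Root elm: left subtree has 1 node {kale}, right has 1 {cedar}.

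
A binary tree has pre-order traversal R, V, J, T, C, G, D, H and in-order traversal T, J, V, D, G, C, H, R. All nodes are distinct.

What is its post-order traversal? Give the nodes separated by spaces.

T J D G H C V R

The first element of pre-order is the root; it splits in-order into left and right subtrees.
Root R: left subtree has 7 nodes {T, J, V, D, G, C, H}, right has 0 { }.
  Root V: left subtree has 2 nodes {T, J}, right has 4 {D, G, C, H}.
    Root J: left subtree has 1 node {T}, right has 0 { }.
    Root C: left subtree has 2 nodes {D, G}, right has 1 {H}.
      Root G: left subtree has 1 node {D}, right has 0 { }.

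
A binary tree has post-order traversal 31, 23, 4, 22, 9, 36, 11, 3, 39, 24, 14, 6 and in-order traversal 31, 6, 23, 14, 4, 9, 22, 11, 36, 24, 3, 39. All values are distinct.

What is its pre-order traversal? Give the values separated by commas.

6, 31, 14, 23, 24, 11, 9, 4, 22, 36, 39, 3

The last element of post-order is the root; it splits in-order into left and right subtrees.
Root 6: left subtree has 1 node {31}, right has 10 {23, 14, 4, 9, 22, 11, 36, 24, 3, 39}.
  Root 14: left subtree has 1 node {23}, right has 8 {4, 9, 22, 11, 36, 24, 3, 39}.
    Root 24: left subtree has 5 nodes {4, 9, 22, 11, 36}, right has 2 {3, 39}.
      Root 11: left subtree has 3 nodes {4, 9, 22}, right has 1 {36}.
        Root 9: left subtree has 1 node {4}, right has 1 {22}.
      Root 39: left subtree has 1 node {3}, right has 0 { }.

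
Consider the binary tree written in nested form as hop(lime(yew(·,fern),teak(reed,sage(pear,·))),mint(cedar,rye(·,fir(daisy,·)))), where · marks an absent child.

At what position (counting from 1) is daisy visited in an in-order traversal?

In-order visits the left subtree, then the node, then the right subtree.
At hop: go left to lime.
  At lime: go left to yew.
    At yew: no left child.
    Visit yew.
    At yew: go right to fern.
      fern is a leaf — visit fern.
  Visit lime.
  At lime: go right to teak.
    At teak: go left to reed.
      reed is a leaf — visit reed.
    Visit teak.
    At teak: go right to sage.
      At sage: go left to pear.
        pear is a leaf — visit pear.
      Visit sage.
      At sage: no right child.
Visit hop.
At hop: go right to mint.
  At mint: go left to cedar.
    cedar is a leaf — visit cedar.
  Visit mint.
  At mint: go right to rye.
    At rye: no left child.
    Visit rye.
    At rye: go right to fir.
      At fir: go left to daisy.
        daisy is a leaf — visit daisy.
      Visit fir.
      At fir: no right child.
Full in-order sequence: yew, fern, lime, reed, teak, pear, sage, hop, cedar, mint, rye, daisy, fir.

12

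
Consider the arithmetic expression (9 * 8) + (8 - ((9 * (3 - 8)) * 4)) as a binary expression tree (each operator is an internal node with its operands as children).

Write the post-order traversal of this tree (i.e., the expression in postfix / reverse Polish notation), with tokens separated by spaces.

Post-order on an expression tree gives postfix notation: for each operator, emit left operand, right operand, then the operator.

9 8 * 8 9 3 8 - * 4 * - +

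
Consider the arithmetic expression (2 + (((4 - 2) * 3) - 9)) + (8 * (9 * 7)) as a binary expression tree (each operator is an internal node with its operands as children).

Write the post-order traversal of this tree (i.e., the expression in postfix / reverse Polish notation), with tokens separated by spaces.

Post-order on an expression tree gives postfix notation: for each operator, emit left operand, right operand, then the operator.

2 4 2 - 3 * 9 - + 8 9 7 * * +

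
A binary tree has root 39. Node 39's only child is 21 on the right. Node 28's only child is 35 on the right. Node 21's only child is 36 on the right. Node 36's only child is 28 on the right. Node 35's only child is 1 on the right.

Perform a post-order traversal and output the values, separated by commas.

1, 35, 28, 36, 21, 39

Post-order visits the left subtree, then the right subtree, then the node.
At 39: no left child.
At 39: go right to 21.
  At 21: no left child.
  At 21: go right to 36.
    At 36: no left child.
    At 36: go right to 28.
      At 28: no left child.
      At 28: go right to 35.
        At 35: no left child.
        At 35: go right to 1.
          1 is a leaf — visit 1.
        Visit 35.
      Visit 28.
    Visit 36.
  Visit 21.
Visit 39.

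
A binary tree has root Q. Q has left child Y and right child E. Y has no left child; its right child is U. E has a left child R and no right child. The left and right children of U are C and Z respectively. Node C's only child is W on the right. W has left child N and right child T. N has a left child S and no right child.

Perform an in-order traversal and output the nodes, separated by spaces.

In-order visits the left subtree, then the node, then the right subtree.
At Q: go left to Y.
  At Y: no left child.
  Visit Y.
  At Y: go right to U.
    At U: go left to C.
      At C: no left child.
      Visit C.
      At C: go right to W.
        At W: go left to N.
          At N: go left to S.
            S is a leaf — visit S.
          Visit N.
          At N: no right child.
        Visit W.
        At W: go right to T.
          T is a leaf — visit T.
    Visit U.
    At U: go right to Z.
      Z is a leaf — visit Z.
Visit Q.
At Q: go right to E.
  At E: go left to R.
    R is a leaf — visit R.
  Visit E.
  At E: no right child.

Y C S N W T U Z Q R E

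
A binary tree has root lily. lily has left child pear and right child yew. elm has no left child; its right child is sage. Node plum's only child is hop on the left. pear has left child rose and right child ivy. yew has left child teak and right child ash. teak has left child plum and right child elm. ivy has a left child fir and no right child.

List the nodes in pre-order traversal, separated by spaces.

Pre-order visits the node, then its left subtree, then its right subtree.
Visit lily.
At lily: go left to pear.
  Visit pear.
  At pear: go left to rose.
    rose is a leaf — visit rose.
  At pear: go right to ivy.
    Visit ivy.
    At ivy: go left to fir.
      fir is a leaf — visit fir.
    At ivy: no right child.
At lily: go right to yew.
  Visit yew.
  At yew: go left to teak.
    Visit teak.
    At teak: go left to plum.
      Visit plum.
      At plum: go left to hop.
        hop is a leaf — visit hop.
      At plum: no right child.
    At teak: go right to elm.
      Visit elm.
      At elm: no left child.
      At elm: go right to sage.
        sage is a leaf — visit sage.
  At yew: go right to ash.
    ash is a leaf — visit ash.

lily pear rose ivy fir yew teak plum hop elm sage ash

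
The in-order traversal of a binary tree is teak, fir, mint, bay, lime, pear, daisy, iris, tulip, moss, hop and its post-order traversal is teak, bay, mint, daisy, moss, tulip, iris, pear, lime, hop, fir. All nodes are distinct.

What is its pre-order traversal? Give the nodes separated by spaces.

The last element of post-order is the root; it splits in-order into left and right subtrees.
Root fir: left subtree has 1 node {teak}, right has 9 {mint, bay, lime, pear, daisy, iris, tulip, moss, hop}.
  Root hop: left subtree has 8 nodes {mint, bay, lime, pear, daisy, iris, tulip, moss}, right has 0 { }.
    Root lime: left subtree has 2 nodes {mint, bay}, right has 5 {pear, daisy, iris, tulip, moss}.
      Root mint: left subtree has 0 nodes { }, right has 1 {bay}.
      Root pear: left subtree has 0 nodes { }, right has 4 {daisy, iris, tulip, moss}.
        Root iris: left subtree has 1 node {daisy}, right has 2 {tulip, moss}.
          Root tulip: left subtree has 0 nodes { }, right has 1 {moss}.

fir teak hop lime mint bay pear iris daisy tulip moss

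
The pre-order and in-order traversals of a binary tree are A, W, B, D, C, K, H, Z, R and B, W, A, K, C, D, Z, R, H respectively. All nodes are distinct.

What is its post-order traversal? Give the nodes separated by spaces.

B W K C R Z H D A

The first element of pre-order is the root; it splits in-order into left and right subtrees.
Root A: left subtree has 2 nodes {B, W}, right has 6 {K, C, D, Z, R, H}.
  Root W: left subtree has 1 node {B}, right has 0 { }.
  Root D: left subtree has 2 nodes {K, C}, right has 3 {Z, R, H}.
    Root C: left subtree has 1 node {K}, right has 0 { }.
    Root H: left subtree has 2 nodes {Z, R}, right has 0 { }.
      Root Z: left subtree has 0 nodes { }, right has 1 {R}.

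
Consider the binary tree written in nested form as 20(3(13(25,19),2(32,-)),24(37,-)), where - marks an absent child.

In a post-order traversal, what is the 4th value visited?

Post-order visits the left subtree, then the right subtree, then the node.
At 20: go left to 3.
  At 3: go left to 13.
    At 13: go left to 25.
      25 is a leaf — visit 25.
    At 13: go right to 19.
      19 is a leaf — visit 19.
    Visit 13.
  At 3: go right to 2.
    At 2: go left to 32.
      32 is a leaf — visit 32.
    At 2: no right child.
    Visit 2.
  Visit 3.
At 20: go right to 24.
  At 24: go left to 37.
    37 is a leaf — visit 37.
  At 24: no right child.
  Visit 24.
Visit 20.
Full post-order sequence: 25, 19, 13, 32, 2, 3, 37, 24, 20.

32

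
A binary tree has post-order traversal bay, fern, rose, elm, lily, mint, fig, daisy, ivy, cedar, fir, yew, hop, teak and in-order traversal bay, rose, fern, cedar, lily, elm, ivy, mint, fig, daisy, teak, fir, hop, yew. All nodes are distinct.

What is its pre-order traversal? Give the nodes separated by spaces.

The last element of post-order is the root; it splits in-order into left and right subtrees.
Root teak: left subtree has 10 nodes {bay, rose, fern, cedar, lily, elm, ivy, mint, fig, daisy}, right has 3 {fir, hop, yew}.
  Root cedar: left subtree has 3 nodes {bay, rose, fern}, right has 6 {lily, elm, ivy, mint, fig, daisy}.
    Root rose: left subtree has 1 node {bay}, right has 1 {fern}.
    Root ivy: left subtree has 2 nodes {lily, elm}, right has 3 {mint, fig, daisy}.
      Root lily: left subtree has 0 nodes { }, right has 1 {elm}.
      Root daisy: left subtree has 2 nodes {mint, fig}, right has 0 { }.
        Root fig: left subtree has 1 node {mint}, right has 0 { }.
  Root hop: left subtree has 1 node {fir}, right has 1 {yew}.

teak cedar rose bay fern ivy lily elm daisy fig mint hop fir yew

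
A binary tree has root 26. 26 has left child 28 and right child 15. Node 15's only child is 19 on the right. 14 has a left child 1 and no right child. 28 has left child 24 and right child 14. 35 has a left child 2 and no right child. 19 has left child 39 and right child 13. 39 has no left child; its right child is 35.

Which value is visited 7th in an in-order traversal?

In-order visits the left subtree, then the node, then the right subtree.
At 26: go left to 28.
  At 28: go left to 24.
    24 is a leaf — visit 24.
  Visit 28.
  At 28: go right to 14.
    At 14: go left to 1.
      1 is a leaf — visit 1.
    Visit 14.
    At 14: no right child.
Visit 26.
At 26: go right to 15.
  At 15: no left child.
  Visit 15.
  At 15: go right to 19.
    At 19: go left to 39.
      At 39: no left child.
      Visit 39.
      At 39: go right to 35.
        At 35: go left to 2.
          2 is a leaf — visit 2.
        Visit 35.
        At 35: no right child.
    Visit 19.
    At 19: go right to 13.
      13 is a leaf — visit 13.
Full in-order sequence: 24, 28, 1, 14, 26, 15, 39, 2, 35, 19, 13.

39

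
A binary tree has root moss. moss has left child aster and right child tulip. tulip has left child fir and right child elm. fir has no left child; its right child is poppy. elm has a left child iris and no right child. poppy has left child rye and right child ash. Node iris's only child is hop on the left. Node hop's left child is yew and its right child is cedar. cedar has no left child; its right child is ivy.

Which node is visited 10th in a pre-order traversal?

hop

Pre-order visits the node, then its left subtree, then its right subtree.
Visit moss.
At moss: go left to aster.
  aster is a leaf — visit aster.
At moss: go right to tulip.
  Visit tulip.
  At tulip: go left to fir.
    Visit fir.
    At fir: no left child.
    At fir: go right to poppy.
      Visit poppy.
      At poppy: go left to rye.
        rye is a leaf — visit rye.
      At poppy: go right to ash.
        ash is a leaf — visit ash.
  At tulip: go right to elm.
    Visit elm.
    At elm: go left to iris.
      Visit iris.
      At iris: go left to hop.
        Visit hop.
        At hop: go left to yew.
          yew is a leaf — visit yew.
        At hop: go right to cedar.
          Visit cedar.
          At cedar: no left child.
          At cedar: go right to ivy.
            ivy is a leaf — visit ivy.
      At iris: no right child.
    At elm: no right child.
Full pre-order sequence: moss, aster, tulip, fir, poppy, rye, ash, elm, iris, hop, yew, cedar, ivy.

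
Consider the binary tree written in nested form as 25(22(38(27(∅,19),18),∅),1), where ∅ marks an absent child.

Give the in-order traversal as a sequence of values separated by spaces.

In-order visits the left subtree, then the node, then the right subtree.
At 25: go left to 22.
  At 22: go left to 38.
    At 38: go left to 27.
      At 27: no left child.
      Visit 27.
      At 27: go right to 19.
        19 is a leaf — visit 19.
    Visit 38.
    At 38: go right to 18.
      18 is a leaf — visit 18.
  Visit 22.
  At 22: no right child.
Visit 25.
At 25: go right to 1.
  1 is a leaf — visit 1.

27 19 38 18 22 25 1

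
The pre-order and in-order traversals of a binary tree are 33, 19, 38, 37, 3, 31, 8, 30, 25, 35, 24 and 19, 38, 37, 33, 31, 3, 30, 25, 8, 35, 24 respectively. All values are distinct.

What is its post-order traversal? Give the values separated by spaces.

The first element of pre-order is the root; it splits in-order into left and right subtrees.
Root 33: left subtree has 3 nodes {19, 38, 37}, right has 7 {31, 3, 30, 25, 8, 35, 24}.
  Root 19: left subtree has 0 nodes { }, right has 2 {38, 37}.
    Root 38: left subtree has 0 nodes { }, right has 1 {37}.
  Root 3: left subtree has 1 node {31}, right has 5 {30, 25, 8, 35, 24}.
    Root 8: left subtree has 2 nodes {30, 25}, right has 2 {35, 24}.
      Root 30: left subtree has 0 nodes { }, right has 1 {25}.
      Root 35: left subtree has 0 nodes { }, right has 1 {24}.

37 38 19 31 25 30 24 35 8 3 33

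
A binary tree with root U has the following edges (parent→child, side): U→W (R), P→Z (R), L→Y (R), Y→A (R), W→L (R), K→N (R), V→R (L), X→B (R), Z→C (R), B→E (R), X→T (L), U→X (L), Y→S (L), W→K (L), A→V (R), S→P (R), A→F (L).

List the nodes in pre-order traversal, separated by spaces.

Pre-order visits the node, then its left subtree, then its right subtree.
Visit U.
At U: go left to X.
  Visit X.
  At X: go left to T.
    T is a leaf — visit T.
  At X: go right to B.
    Visit B.
    At B: no left child.
    At B: go right to E.
      E is a leaf — visit E.
At U: go right to W.
  Visit W.
  At W: go left to K.
    Visit K.
    At K: no left child.
    At K: go right to N.
      N is a leaf — visit N.
  At W: go right to L.
    Visit L.
    At L: no left child.
    At L: go right to Y.
      Visit Y.
      At Y: go left to S.
        Visit S.
        At S: no left child.
        At S: go right to P.
          Visit P.
          At P: no left child.
          At P: go right to Z.
            Visit Z.
            At Z: no left child.
            At Z: go right to C.
              C is a leaf — visit C.
      At Y: go right to A.
        Visit A.
        At A: go left to F.
          F is a leaf — visit F.
        At A: go right to V.
          Visit V.
          At V: go left to R.
            R is a leaf — visit R.
          At V: no right child.

U X T B E W K N L Y S P Z C A F V R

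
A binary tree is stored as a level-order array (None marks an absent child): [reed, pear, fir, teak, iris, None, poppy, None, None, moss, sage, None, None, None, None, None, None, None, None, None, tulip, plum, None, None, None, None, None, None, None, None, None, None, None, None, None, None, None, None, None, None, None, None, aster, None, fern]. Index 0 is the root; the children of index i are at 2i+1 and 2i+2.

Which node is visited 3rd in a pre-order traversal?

Pre-order visits the node, then its left subtree, then its right subtree.
Visit reed.
At reed: go left to pear.
  Visit pear.
  At pear: go left to teak.
    teak is a leaf — visit teak.
  At pear: go right to iris.
    Visit iris.
    At iris: go left to moss.
      Visit moss.
      At moss: no left child.
      At moss: go right to tulip.
        Visit tulip.
        At tulip: no left child.
        At tulip: go right to aster.
          aster is a leaf — visit aster.
    At iris: go right to sage.
      Visit sage.
      At sage: go left to plum.
        Visit plum.
        At plum: no left child.
        At plum: go right to fern.
          fern is a leaf — visit fern.
      At sage: no right child.
At reed: go right to fir.
  Visit fir.
  At fir: no left child.
  At fir: go right to poppy.
    poppy is a leaf — visit poppy.
Full pre-order sequence: reed, pear, teak, iris, moss, tulip, aster, sage, plum, fern, fir, poppy.

teak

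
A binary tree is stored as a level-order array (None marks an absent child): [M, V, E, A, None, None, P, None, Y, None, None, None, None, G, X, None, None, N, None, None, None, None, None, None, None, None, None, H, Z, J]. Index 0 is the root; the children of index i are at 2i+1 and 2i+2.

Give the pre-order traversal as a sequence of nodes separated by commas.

Pre-order visits the node, then its left subtree, then its right subtree.
Visit M.
At M: go left to V.
  Visit V.
  At V: go left to A.
    Visit A.
    At A: no left child.
    At A: go right to Y.
      Visit Y.
      At Y: go left to N.
        N is a leaf — visit N.
      At Y: no right child.
  At V: no right child.
At M: go right to E.
  Visit E.
  At E: no left child.
  At E: go right to P.
    Visit P.
    At P: go left to G.
      Visit G.
      At G: go left to H.
        H is a leaf — visit H.
      At G: go right to Z.
        Z is a leaf — visit Z.
    At P: go right to X.
      Visit X.
      At X: go left to J.
        J is a leaf — visit J.
      At X: no right child.

M, V, A, Y, N, E, P, G, H, Z, X, J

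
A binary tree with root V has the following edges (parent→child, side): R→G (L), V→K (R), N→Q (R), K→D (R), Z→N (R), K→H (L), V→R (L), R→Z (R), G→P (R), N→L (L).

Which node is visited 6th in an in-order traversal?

In-order visits the left subtree, then the node, then the right subtree.
At V: go left to R.
  At R: go left to G.
    At G: no left child.
    Visit G.
    At G: go right to P.
      P is a leaf — visit P.
  Visit R.
  At R: go right to Z.
    At Z: no left child.
    Visit Z.
    At Z: go right to N.
      At N: go left to L.
        L is a leaf — visit L.
      Visit N.
      At N: go right to Q.
        Q is a leaf — visit Q.
Visit V.
At V: go right to K.
  At K: go left to H.
    H is a leaf — visit H.
  Visit K.
  At K: go right to D.
    D is a leaf — visit D.
Full in-order sequence: G, P, R, Z, L, N, Q, V, H, K, D.

N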